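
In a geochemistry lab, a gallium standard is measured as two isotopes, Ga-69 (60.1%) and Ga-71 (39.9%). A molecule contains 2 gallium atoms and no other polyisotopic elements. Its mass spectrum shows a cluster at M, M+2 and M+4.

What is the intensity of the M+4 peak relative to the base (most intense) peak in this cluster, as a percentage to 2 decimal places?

Term probabilities: M 0.3612, M+2 0.4796, M+4 0.1592. Base peak = M+2.
P(M+2) = C(2,1) × 0.601^1 × 0.399^1 = 2 × 0.6010 × 0.3990 = 0.479598 (base)
P(M+4) = C(2,2) × 0.601^0 × 0.399^2 = 1 × 1.0000 × 0.159201 = 0.159201
Relative intensity = 0.159201 / 0.479598 × 100 = 33.19

33.19%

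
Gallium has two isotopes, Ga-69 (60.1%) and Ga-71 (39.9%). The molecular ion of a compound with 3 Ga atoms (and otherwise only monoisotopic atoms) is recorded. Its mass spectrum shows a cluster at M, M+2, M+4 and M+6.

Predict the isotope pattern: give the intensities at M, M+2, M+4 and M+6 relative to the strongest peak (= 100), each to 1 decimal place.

Each Ga atom is independently Ga-69 (p = 0.601) or Ga-71 (q = 0.399); the cluster is the binomial expansion (p + q)^3.
P(M) = 0.601^3 = 0.217082
P(M+2) = 3 × 0.601^2 × 0.399^1 = 0.432358
P(M+4) = 3 × 0.601^1 × 0.399^2 = 0.287039
P(M+6) = 0.399^3 = 0.063521
The M+2 peak is largest (0.432358); scaling to 100 gives 50.2 : 100.0 : 66.4 : 14.7.

50.2 : 100.0 : 66.4 : 14.7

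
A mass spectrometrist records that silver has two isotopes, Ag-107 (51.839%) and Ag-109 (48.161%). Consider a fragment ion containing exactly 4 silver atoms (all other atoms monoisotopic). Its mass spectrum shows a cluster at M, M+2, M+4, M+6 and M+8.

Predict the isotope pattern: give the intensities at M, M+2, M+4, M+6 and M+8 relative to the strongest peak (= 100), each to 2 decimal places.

19.31 : 71.76 : 100.00 : 61.94 : 14.39

The 4 Ag atoms are independent, so intensities follow the terms of (0.51839 + 0.48161)^4.
P(M) = 0.51839^4 = 0.072215
P(M+2) = 4 × 0.51839^3 × 0.48161^1 = 0.268365
P(M+4) = 6 × 0.51839^2 × 0.48161^2 = 0.373986
P(M+6) = 4 × 0.51839^1 × 0.48161^3 = 0.231634
P(M+8) = 0.48161^4 = 0.053800
The M+4 peak is largest (0.373986); scaling to 100 gives 19.31 : 71.76 : 100.00 : 61.94 : 14.39.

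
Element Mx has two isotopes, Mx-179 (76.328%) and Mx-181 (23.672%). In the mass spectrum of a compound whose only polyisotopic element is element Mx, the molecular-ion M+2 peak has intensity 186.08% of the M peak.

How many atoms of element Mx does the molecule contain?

6

With n Mx atoms, P(M+2)/P(M) = C(n,1)·p^(n−1)q / p^n = n·q/p = n · 0.23672/0.76328.
n = 1.8608 × 0.76328/0.23672 = 6.00 ≈ 6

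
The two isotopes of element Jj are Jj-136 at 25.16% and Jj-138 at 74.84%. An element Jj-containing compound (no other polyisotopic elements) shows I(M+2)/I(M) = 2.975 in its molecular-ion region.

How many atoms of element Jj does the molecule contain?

1

With n Jj atoms, P(M+2)/P(M) = C(n,1)·p^(n−1)q / p^n = n·q/p = n · 0.7484/0.2516.
n = 2.975 × 0.2516/0.7484 = 1.00 ≈ 1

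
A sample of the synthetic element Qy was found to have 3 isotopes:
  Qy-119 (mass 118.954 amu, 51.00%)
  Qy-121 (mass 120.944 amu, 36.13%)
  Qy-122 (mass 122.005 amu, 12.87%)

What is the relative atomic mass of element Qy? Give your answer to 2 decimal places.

120.07 amu

Ar = Σ fᵢ·mᵢ = 0.5100 × 118.954 + 0.3613 × 120.944 + 0.1287 × 122.005
= 60.6665 + 43.6971 + 15.7020 = 120.0656 amu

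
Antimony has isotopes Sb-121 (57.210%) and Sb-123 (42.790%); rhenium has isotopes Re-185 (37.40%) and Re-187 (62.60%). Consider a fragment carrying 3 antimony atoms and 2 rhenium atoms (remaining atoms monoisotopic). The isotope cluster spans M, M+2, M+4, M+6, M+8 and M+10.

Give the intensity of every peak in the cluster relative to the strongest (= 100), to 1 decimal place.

Antimony pattern (n=3): 0.18724742 : 0.42015297 : 0.3142518 : 0.07834781
Rhenium pattern (n=2): 0.139876 : 0.468248 : 0.391876
Convolve the two distributions (both contribute in 2-u steps):
  M: 0.18724742×0.139876 = 0.026191
  M+2: 0.18724742×0.468248 + 0.42015297×0.139876 = 0.146448
  M+4: 0.18724742×0.391876 + 0.42015297×0.468248 + 0.3142518×0.139876 = 0.314070
  M+6: 0.42015297×0.391876 + 0.3142518×0.468248 + 0.07834781×0.139876 = 0.322755
  M+8: 0.3142518×0.391876 + 0.07834781×0.468248 = 0.159834
  M+10: 0.07834781×0.391876 = 0.030703
Scale to base peak (0.322755) = 100: 8.1 : 45.4 : 97.3 : 100.0 : 49.5 : 9.5

8.1 : 45.4 : 97.3 : 100.0 : 49.5 : 9.5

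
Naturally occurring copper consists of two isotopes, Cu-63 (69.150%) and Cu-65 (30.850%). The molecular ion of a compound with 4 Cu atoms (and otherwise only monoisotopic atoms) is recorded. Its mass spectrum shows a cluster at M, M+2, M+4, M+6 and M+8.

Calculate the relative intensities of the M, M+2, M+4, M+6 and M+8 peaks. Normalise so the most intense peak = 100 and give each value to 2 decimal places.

56.04 : 100.00 : 66.92 : 19.90 : 2.22

Expanding (0.69150 + 0.30850)^4:
P(M) = 0.69150^4 = 0.228649
P(M+2) = 4 × 0.69150^3 × 0.30850^1 = 0.408030
P(M+4) = 6 × 0.69150^2 × 0.30850^2 = 0.273052
P(M+6) = 4 × 0.69150^1 × 0.30850^3 = 0.081212
P(M+8) = 0.30850^4 = 0.009058
The M+2 peak is largest (0.408030); scaling to 100 gives 56.04 : 100.00 : 66.92 : 19.90 : 2.22.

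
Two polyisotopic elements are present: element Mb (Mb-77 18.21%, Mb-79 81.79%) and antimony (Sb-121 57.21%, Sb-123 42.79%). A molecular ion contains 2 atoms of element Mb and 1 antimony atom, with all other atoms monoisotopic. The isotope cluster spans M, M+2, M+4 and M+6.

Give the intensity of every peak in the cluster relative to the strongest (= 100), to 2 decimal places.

Element Mb pattern (n=2): 0.03316041 : 0.29787918 : 0.66896041
Antimony pattern (n=1): 0.5721 : 0.4279
Convolve the two distributions (both contribute in 2-u steps):
  M: 0.03316041×0.5721 = 0.018971
  M+2: 0.03316041×0.4279 + 0.29787918×0.5721 = 0.184606
  M+4: 0.29787918×0.4279 + 0.66896041×0.5721 = 0.510175
  M+6: 0.66896041×0.4279 = 0.286248
Scale to base peak (0.510175) = 100: 3.72 : 36.18 : 100.00 : 56.11

3.72 : 36.18 : 100.00 : 56.11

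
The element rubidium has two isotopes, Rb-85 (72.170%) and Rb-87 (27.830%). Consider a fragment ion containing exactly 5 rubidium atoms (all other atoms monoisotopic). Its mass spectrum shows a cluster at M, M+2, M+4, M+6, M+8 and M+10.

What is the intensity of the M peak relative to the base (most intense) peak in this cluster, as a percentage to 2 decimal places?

Term probabilities: M 0.1958, M+2 0.3775, M+4 0.2911, M+6 0.1123, M+8 0.0216, M+10 0.0017. Base peak = M+2.
P(M+2) = C(5,1) × 0.72170^4 × 0.27830^1 = 5 × 0.27128565 × 0.2783 = 0.377494 (base)
P(M) = C(5,0) × 0.72170^5 × 0.27830^0 = 1 × 0.19578685 × 1.0000 = 0.195787
Relative intensity = 0.195787 / 0.377494 × 100 = 51.86

51.86%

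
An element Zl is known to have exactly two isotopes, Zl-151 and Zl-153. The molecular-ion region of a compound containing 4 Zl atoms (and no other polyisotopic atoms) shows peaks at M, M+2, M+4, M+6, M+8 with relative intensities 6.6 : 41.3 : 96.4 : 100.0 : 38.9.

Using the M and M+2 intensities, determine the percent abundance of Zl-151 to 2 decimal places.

If p is the fraction of Zl that is Zl-151, then I(M+2)/I(M) = [C(4,1)·p^3·(1−p)] / p^4 = 4·(1−p)/p = 41.3/6.6 = 6.2576
(1−p)/p = 6.2576/4 = 1.5644  ⇒  p = 1/(1 + 1.5644) = 0.3900
Zl-151: 39.00%, Zl-153: 61.00%.

39.00%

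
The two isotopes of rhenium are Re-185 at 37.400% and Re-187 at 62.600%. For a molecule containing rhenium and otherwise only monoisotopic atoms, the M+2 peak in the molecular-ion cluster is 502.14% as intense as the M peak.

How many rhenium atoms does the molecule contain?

With n Re atoms, P(M+2)/P(M) = C(n,1)·p^(n−1)q / p^n = n·q/p = n · 0.62600/0.37400.
n = 5.0214 × 0.37400/0.62600 = 3.00 ≈ 3

3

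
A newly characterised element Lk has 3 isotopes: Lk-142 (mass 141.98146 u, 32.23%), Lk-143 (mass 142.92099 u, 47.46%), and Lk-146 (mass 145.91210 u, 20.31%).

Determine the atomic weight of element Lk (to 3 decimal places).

Ar = Σ fᵢ·mᵢ = 0.3223 × 141.98146 + 0.4746 × 142.92099 + 0.2031 × 145.91210
= 45.760625 + 67.830302 + 29.634748 = 143.225675 u

143.226 u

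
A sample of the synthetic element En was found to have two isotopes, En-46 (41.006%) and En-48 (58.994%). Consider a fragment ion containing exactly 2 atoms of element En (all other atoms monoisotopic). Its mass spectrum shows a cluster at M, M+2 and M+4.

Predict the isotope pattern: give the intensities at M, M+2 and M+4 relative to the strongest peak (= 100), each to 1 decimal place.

34.8 : 100.0 : 71.9

The 2 En atoms are independent, so intensities follow the terms of (0.41006 + 0.58994)^2.
P(M) = 0.41006^2 = 0.168149
P(M+2) = 2 × 0.41006^1 × 0.58994^1 = 0.483822
P(M+4) = 0.58994^2 = 0.348029
The M+2 peak is largest (0.483822); scaling to 100 gives 34.8 : 100.0 : 71.9.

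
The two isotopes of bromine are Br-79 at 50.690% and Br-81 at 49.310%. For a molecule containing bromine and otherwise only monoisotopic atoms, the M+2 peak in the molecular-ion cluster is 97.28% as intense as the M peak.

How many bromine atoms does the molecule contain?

1

With n Br atoms, P(M+2)/P(M) = C(n,1)·p^(n−1)q / p^n = n·q/p = n · 0.49310/0.50690.
n = 0.9728 × 0.50690/0.49310 = 1.00 ≈ 1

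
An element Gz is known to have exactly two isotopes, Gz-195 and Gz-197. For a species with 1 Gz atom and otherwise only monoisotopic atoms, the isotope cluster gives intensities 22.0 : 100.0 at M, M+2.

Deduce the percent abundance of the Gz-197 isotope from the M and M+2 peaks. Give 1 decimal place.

82.0%

Write p for the Gz-195 fraction. I(M+2)/I(M) = [C(1,1)·p^0·(1−p)] / p^1 = 1·(1−p)/p = 100.0/22.0 = 4.5455
(1−p)/p = 4.5455/1 = 4.5455  ⇒  p = 1/(1 + 4.5455) = 0.1803
Gz-195: 18.0%, Gz-197: 82.0%.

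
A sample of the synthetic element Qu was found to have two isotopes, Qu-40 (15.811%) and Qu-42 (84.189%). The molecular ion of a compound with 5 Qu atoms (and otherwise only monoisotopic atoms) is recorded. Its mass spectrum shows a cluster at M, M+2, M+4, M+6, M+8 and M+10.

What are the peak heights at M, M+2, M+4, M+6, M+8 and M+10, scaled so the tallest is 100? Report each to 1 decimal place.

0.0 : 0.6 : 6.6 : 35.3 : 93.9 : 100.0

Each Qu atom is independently Qu-40 (p = 0.15811) or Qu-42 (q = 0.84189); the cluster is the binomial expansion (p + q)^5.
P(M) = 0.15811^5 = 0.000099
P(M+2) = 5 × 0.15811^4 × 0.84189^1 = 0.002631
P(M+4) = 10 × 0.15811^3 × 0.84189^2 = 0.028015
P(M+6) = 10 × 0.15811^2 × 0.84189^3 = 0.149171
P(M+8) = 5 × 0.15811^1 × 0.84189^4 = 0.397147
P(M+10) = 0.84189^5 = 0.422938
The M+10 peak is largest (0.422938); scaling to 100 gives 0.0 : 0.6 : 6.6 : 35.3 : 93.9 : 100.0.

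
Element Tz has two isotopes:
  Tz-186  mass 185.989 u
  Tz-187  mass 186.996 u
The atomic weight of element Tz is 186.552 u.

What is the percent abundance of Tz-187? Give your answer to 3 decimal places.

Writing the weighted mean with unknown fraction x of Tz-186:
185.989·x + 186.996·(1 − x) = 186.552
(185.989 − 186.996)·x = 186.552 − 186.996
x = -0.444 / -1.007 = 0.44091 → 44.091% Tz-186, 55.909% Tz-187.

55.909%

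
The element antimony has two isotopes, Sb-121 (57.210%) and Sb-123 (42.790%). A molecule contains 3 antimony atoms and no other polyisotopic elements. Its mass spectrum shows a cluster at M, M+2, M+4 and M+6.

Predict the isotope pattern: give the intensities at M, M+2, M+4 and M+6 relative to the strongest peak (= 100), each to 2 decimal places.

44.57 : 100.00 : 74.79 : 18.65

The 3 Sb atoms are independent, so intensities follow the terms of (0.57210 + 0.42790)^3.
P(M) = 0.57210^3 = 0.187247
P(M+2) = 3 × 0.57210^2 × 0.42790^1 = 0.420153
P(M+4) = 3 × 0.57210^1 × 0.42790^2 = 0.314252
P(M+6) = 0.42790^3 = 0.078348
The M+2 peak is largest (0.420153); scaling to 100 gives 44.57 : 100.00 : 74.79 : 18.65.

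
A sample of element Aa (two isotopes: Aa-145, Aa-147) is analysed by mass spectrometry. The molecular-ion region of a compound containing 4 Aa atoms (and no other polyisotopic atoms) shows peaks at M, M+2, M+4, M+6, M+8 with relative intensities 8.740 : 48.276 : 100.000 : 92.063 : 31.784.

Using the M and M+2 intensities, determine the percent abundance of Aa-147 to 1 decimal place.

58.0%

If p is the fraction of Aa that is Aa-145, then I(M+2)/I(M) = [C(4,1)·p^3·(1−p)] / p^4 = 4·(1−p)/p = 48.276/8.740 = 5.5236
(1−p)/p = 5.5236/4 = 1.3809  ⇒  p = 1/(1 + 1.3809) = 0.4200
Aa-145: 42.0%, Aa-147: 58.0%.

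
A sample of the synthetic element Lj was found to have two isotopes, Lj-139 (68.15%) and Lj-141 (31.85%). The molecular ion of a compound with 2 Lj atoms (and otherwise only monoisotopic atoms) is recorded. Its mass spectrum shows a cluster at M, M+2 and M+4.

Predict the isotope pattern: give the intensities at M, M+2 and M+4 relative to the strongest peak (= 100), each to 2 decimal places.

100.00 : 93.47 : 21.84

Each Lj atom is independently Lj-139 (p = 0.6815) or Lj-141 (q = 0.3185); the cluster is the binomial expansion (p + q)^2.
P(M) = 0.6815^2 = 0.464442
P(M+2) = 2 × 0.6815^1 × 0.3185^1 = 0.434115
P(M+4) = 0.3185^2 = 0.101442
The M peak is largest (0.464442); scaling to 100 gives 100.00 : 93.47 : 21.84.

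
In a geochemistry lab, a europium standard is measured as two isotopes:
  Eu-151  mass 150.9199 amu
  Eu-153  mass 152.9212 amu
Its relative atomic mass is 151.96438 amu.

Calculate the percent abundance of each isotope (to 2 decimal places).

With x = fraction of Eu-151 (so Eu-153 is 1 − x):
150.9199·x + 152.9212·(1 − x) = 151.96438
(150.9199 − 152.9212)·x = 151.96438 − 152.9212
x = -0.95682 / -2.0013 = 0.47810 → 47.81% Eu-151, 52.19% Eu-153.

Eu-151: 47.81%, Eu-153: 52.19%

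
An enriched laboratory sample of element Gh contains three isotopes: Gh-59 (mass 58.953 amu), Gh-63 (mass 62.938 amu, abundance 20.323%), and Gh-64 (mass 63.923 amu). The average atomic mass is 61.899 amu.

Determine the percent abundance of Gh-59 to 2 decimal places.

The remaining 79.677% is split between Gh-59 (fraction x) and Gh-64 (fraction 0.79677 − x).
Substituting: 58.953x + 63.923(0.79677 − x) = 49.10811026
(58.953 − 63.923)x = -1.82381845  ⇒  x = 0.36697, y = 0.42980
Gh-59: 36.70%, Gh-64: 42.98%.

36.70%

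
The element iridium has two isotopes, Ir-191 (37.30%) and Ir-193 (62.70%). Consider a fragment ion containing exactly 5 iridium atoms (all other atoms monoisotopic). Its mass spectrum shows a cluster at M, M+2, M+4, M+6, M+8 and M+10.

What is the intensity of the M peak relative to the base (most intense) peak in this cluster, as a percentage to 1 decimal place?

2.1%

(0.3730 + 0.6270)^5 gives M 0.0072, M+2 0.0607, M+4 0.2040, M+6 0.3429, M+8 0.2882, M+10 0.0969; the largest is M+6.
P(M+6) = C(5,3) × 0.3730^2 × 0.6270^3 = 10 × 0.139129 × 0.24649188 = 0.342942 (base)
P(M) = C(5,0) × 0.3730^5 × 0.6270^0 = 1 × 0.00722012 × 1.0000 = 0.007220
Relative intensity = 0.007220 / 0.342942 × 100 = 2.1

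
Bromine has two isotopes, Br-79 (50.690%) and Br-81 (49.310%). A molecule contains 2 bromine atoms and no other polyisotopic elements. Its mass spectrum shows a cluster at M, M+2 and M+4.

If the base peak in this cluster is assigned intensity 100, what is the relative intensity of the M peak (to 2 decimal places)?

51.40

Binomial terms of (0.50690 + 0.49310)^2: M 0.2569, M+2 0.4999, M+4 0.2431 → M+2 is the base peak.
P(M+2) = C(2,1) × 0.50690^1 × 0.49310^1 = 2 × 0.5069 × 0.4931 = 0.499905 (base)
P(M) = C(2,0) × 0.50690^2 × 0.49310^0 = 1 × 0.25694761 × 1.0000 = 0.256948
Relative intensity = 0.256948 / 0.499905 × 100 = 51.40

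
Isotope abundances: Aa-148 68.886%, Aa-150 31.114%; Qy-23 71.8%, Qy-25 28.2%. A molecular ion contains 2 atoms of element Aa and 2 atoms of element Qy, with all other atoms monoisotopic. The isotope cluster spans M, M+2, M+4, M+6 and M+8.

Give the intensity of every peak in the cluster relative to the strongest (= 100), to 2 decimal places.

59.21 : 100.00 : 63.23 : 17.74 : 1.86

Element Aa pattern (n=2): 0.4745281 : 0.4286638 : 0.0968081
Element Qy pattern (n=2): 0.515524 : 0.404952 : 0.079524
Convolve the two distributions (both contribute in 2-u steps):
  M: 0.4745281×0.515524 = 0.244631
  M+2: 0.4745281×0.404952 + 0.4286638×0.515524 = 0.413148
  M+4: 0.4745281×0.079524 + 0.4286638×0.404952 + 0.0968081×0.515524 = 0.261232
  M+6: 0.4286638×0.079524 + 0.0968081×0.404952 = 0.073292
  M+8: 0.0968081×0.079524 = 0.007699
Scale to base peak (0.413148) = 100: 59.21 : 100.00 : 63.23 : 17.74 : 1.86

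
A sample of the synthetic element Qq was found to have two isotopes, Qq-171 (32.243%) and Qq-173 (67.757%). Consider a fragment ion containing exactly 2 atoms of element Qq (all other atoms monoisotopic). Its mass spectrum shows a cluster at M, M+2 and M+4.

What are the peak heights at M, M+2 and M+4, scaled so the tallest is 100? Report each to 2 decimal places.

The 2 Qq atoms are independent, so intensities follow the terms of (0.32243 + 0.67757)^2.
P(M) = 0.32243^2 = 0.103961
P(M+2) = 2 × 0.32243^1 × 0.67757^1 = 0.436938
P(M+4) = 0.67757^2 = 0.459101
The M+4 peak is largest (0.459101); scaling to 100 gives 22.64 : 95.17 : 100.00.

22.64 : 95.17 : 100.00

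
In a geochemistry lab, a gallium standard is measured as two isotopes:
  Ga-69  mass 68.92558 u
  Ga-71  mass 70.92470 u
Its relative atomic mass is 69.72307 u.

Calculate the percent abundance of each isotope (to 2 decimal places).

Ga-69: 60.11%, Ga-71: 39.89%

Writing the weighted mean with unknown fraction x of Ga-69:
68.92558·x + 70.92470·(1 − x) = 69.72307
(68.92558 − 70.92470)·x = 69.72307 − 70.92470
x = -1.20163 / -1.99912 = 0.60108 → 60.11% Ga-69, 39.89% Ga-71.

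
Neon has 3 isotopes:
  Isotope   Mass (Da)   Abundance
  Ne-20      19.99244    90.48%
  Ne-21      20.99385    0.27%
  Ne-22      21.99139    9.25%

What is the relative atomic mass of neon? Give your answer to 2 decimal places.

Weight each isotope mass by its fractional abundance: 0.9048 × 19.99244 + 0.0027 × 20.99385 + 0.0925 × 21.99139
= 18.089160 + 0.056683 + 2.034204 = 20.180047 Da

20.18 Da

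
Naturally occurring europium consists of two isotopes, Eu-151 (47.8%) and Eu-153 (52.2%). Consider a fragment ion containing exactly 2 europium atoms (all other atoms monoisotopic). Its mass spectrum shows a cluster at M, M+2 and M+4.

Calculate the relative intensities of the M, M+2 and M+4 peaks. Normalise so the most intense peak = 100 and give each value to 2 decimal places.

45.79 : 100.00 : 54.60

The 2 Eu atoms are independent, so intensities follow the terms of (0.478 + 0.522)^2.
P(M) = 0.478^2 = 0.228484
P(M+2) = 2 × 0.478^1 × 0.522^1 = 0.499032
P(M+4) = 0.522^2 = 0.272484
The M+2 peak is largest (0.499032); scaling to 100 gives 45.79 : 100.00 : 54.60.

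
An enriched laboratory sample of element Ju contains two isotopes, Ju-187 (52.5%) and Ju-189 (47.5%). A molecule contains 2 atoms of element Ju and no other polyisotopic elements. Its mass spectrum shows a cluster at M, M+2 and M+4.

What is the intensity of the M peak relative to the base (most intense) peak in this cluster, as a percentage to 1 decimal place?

(0.525 + 0.475)^2 gives M 0.2756, M+2 0.4987, M+4 0.2256; the largest is M+2.
P(M+2) = C(2,1) × 0.525^1 × 0.475^1 = 2 × 0.5250 × 0.4750 = 0.498750 (base)
P(M) = C(2,0) × 0.525^2 × 0.475^0 = 1 × 0.275625 × 1.0000 = 0.275625
Relative intensity = 0.275625 / 0.498750 × 100 = 55.3

55.3%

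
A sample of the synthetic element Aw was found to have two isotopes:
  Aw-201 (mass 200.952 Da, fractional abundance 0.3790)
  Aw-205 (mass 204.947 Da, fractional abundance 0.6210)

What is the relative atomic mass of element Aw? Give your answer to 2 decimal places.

Average mass = Σ (abundance × isotope mass) = 0.3790 × 200.952 + 0.6210 × 204.947
= 76.1608 + 127.2721 = 203.4329 Da

203.43 Da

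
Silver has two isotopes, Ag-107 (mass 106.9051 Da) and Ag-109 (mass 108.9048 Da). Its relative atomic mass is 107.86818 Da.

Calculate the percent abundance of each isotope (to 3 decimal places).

Let x be the fractional abundance of Ag-107; then Ag-109 has abundance 1 − x.
106.9051·x + 108.9048·(1 − x) = 107.86818
(106.9051 − 108.9048)·x = 107.86818 − 108.9048
x = -1.03662 / -1.9997 = 0.51839 → 51.839% Ag-107, 48.161% Ag-109.

Ag-107: 51.839%, Ag-109: 48.161%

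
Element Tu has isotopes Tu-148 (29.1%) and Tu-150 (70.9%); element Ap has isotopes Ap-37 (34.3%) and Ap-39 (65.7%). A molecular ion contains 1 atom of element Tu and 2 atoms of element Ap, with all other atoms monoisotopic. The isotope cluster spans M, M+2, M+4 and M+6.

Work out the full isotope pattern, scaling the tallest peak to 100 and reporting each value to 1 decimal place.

Element Tu pattern (n=1): 0.2910 : 0.7090
Element Ap pattern (n=2): 0.117649 : 0.450702 : 0.431649
Convolve the two distributions (both contribute in 2-u steps):
  M: 0.2910×0.117649 = 0.034236
  M+2: 0.2910×0.450702 + 0.7090×0.117649 = 0.214567
  M+4: 0.2910×0.431649 + 0.7090×0.450702 = 0.445158
  M+6: 0.7090×0.431649 = 0.306039
Scale to base peak (0.445158) = 100: 7.7 : 48.2 : 100.0 : 68.7

7.7 : 48.2 : 100.0 : 68.7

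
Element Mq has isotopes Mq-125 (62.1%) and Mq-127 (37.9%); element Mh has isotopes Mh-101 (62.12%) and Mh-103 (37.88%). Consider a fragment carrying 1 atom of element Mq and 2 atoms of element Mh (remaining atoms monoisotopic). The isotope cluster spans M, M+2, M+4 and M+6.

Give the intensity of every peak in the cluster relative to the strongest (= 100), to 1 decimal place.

Element Mq pattern (n=1): 0.6210 : 0.3790
Element Mh pattern (n=2): 0.38588944 : 0.47062112 : 0.14348944
Convolve the two distributions (both contribute in 2-u steps):
  M: 0.6210×0.38588944 = 0.239637
  M+2: 0.6210×0.47062112 + 0.3790×0.38588944 = 0.438508
  M+4: 0.6210×0.14348944 + 0.3790×0.47062112 = 0.267472
  M+6: 0.3790×0.14348944 = 0.054382
Scale to base peak (0.438508) = 100: 54.6 : 100.0 : 61.0 : 12.4

54.6 : 100.0 : 61.0 : 12.4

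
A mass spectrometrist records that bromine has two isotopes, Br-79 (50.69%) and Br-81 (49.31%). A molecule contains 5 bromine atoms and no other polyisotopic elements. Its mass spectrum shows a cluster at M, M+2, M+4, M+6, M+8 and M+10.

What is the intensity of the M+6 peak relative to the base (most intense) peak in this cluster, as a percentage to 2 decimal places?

97.28%

Binomial terms of (0.5069 + 0.4931)^5: M 0.0335, M+2 0.1628, M+4 0.3167, M+6 0.3081, M+8 0.1498, M+10 0.0292 → M+4 is the base peak.
P(M+4) = C(5,2) × 0.5069^3 × 0.4931^2 = 10 × 0.13024674 × 0.24314761 = 0.316692 (base)
P(M+6) = C(5,3) × 0.5069^2 × 0.4931^3 = 10 × 0.25694761 × 0.11989609 = 0.308070
Relative intensity = 0.308070 / 0.316692 × 100 = 97.28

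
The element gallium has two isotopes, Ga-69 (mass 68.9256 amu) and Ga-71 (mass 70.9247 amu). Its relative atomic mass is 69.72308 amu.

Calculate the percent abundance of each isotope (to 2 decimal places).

With x = fraction of Ga-69 (so Ga-71 is 1 − x):
68.9256·x + 70.9247·(1 − x) = 69.72308
(68.9256 − 70.9247)·x = 69.72308 − 70.9247
x = -1.20162 / -1.9991 = 0.60108 → 60.11% Ga-69, 39.89% Ga-71.

Ga-69: 60.11%, Ga-71: 39.89%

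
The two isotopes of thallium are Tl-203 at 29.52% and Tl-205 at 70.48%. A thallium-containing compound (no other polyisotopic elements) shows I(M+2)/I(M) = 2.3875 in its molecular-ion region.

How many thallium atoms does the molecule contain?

The M+2/M ratio from n Tl atoms is n · q/p = n · 0.7048/0.2952.
n = 2.3875 × 0.2952/0.7048 = 1.00 ≈ 1

1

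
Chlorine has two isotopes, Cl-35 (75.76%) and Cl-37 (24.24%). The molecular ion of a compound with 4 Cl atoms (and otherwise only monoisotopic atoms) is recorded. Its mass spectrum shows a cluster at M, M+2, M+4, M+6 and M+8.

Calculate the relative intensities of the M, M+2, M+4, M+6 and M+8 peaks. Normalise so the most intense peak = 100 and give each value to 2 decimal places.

78.14 : 100.00 : 47.99 : 10.24 : 0.82

Expanding (0.7576 + 0.2424)^4:
P(M) = 0.7576^4 = 0.329428
P(M+2) = 4 × 0.7576^3 × 0.2424^1 = 0.421612
P(M+4) = 6 × 0.7576^2 × 0.2424^2 = 0.202347
P(M+6) = 4 × 0.7576^1 × 0.2424^3 = 0.043162
P(M+8) = 0.2424^4 = 0.003452
The M+2 peak is largest (0.421612); scaling to 100 gives 78.14 : 100.00 : 47.99 : 10.24 : 0.82.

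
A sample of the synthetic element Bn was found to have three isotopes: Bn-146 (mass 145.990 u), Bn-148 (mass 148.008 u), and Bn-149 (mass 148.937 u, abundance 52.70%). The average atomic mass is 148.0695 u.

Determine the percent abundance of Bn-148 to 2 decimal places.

26.09%

The remaining 47.30% is split between Bn-146 (fraction x) and Bn-148 (fraction 0.4730 − x).
Substituting: 145.990x + 148.008(0.4730 − x) = 69.579701
(145.990 − 148.008)x = -0.428083  ⇒  x = 0.21213, y = 0.26087
Bn-146: 21.21%, Bn-148: 26.09%.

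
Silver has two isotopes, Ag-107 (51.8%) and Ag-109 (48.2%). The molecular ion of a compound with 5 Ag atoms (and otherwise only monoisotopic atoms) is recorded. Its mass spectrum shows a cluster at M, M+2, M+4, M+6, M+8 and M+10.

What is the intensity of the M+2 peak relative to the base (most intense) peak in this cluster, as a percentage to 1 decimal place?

Binomial terms of (0.518 + 0.482)^5: M 0.0373, M+2 0.1735, M+4 0.3229, M+6 0.3005, M+8 0.1398, M+10 0.0260 → M+4 is the base peak.
P(M+4) = C(5,2) × 0.518^3 × 0.482^2 = 10 × 0.13899183 × 0.232324 = 0.322911 (base)
P(M+2) = C(5,1) × 0.518^4 × 0.482^1 = 5 × 0.07199777 × 0.4820 = 0.173515
Relative intensity = 0.173515 / 0.322911 × 100 = 53.7

53.7%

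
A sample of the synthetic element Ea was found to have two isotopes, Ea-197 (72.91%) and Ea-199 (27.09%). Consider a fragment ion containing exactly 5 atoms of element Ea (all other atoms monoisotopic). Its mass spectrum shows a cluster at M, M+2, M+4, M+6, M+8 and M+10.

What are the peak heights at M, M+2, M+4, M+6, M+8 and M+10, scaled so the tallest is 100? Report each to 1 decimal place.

The 5 Ea atoms are independent, so intensities follow the terms of (0.7291 + 0.2709)^5.
P(M) = 0.7291^5 = 0.206032
P(M+2) = 5 × 0.7291^4 × 0.2709^1 = 0.382761
P(M+4) = 10 × 0.7291^3 × 0.2709^2 = 0.284433
P(M+6) = 10 × 0.7291^2 × 0.2709^3 = 0.105682
P(M+8) = 5 × 0.7291^1 × 0.2709^4 = 0.019633
P(M+10) = 0.2709^5 = 0.001459
The M+2 peak is largest (0.382761); scaling to 100 gives 53.8 : 100.0 : 74.3 : 27.6 : 5.1 : 0.4.

53.8 : 100.0 : 74.3 : 27.6 : 5.1 : 0.4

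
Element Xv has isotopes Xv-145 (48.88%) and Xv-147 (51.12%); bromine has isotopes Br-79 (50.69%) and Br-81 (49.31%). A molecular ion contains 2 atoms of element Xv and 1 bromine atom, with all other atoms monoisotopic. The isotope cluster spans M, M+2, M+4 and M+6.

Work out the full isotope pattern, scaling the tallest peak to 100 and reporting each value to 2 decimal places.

Element Xv pattern (n=2): 0.23892544 : 0.49974912 : 0.26132544
Bromine pattern (n=1): 0.5069 : 0.4931
Convolve the two distributions (both contribute in 2-u steps):
  M: 0.23892544×0.5069 = 0.121111
  M+2: 0.23892544×0.4931 + 0.49974912×0.5069 = 0.371137
  M+4: 0.49974912×0.4931 + 0.26132544×0.5069 = 0.378892
  M+6: 0.26132544×0.4931 = 0.128860
Scale to base peak (0.378892) = 100: 31.96 : 97.95 : 100.00 : 34.01

31.96 : 97.95 : 100.00 : 34.01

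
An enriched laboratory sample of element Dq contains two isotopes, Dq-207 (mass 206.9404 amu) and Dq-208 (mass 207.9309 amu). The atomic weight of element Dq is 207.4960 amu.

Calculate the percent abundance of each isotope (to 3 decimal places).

Dq-207: 43.907%, Dq-208: 56.093%

Writing the weighted mean with unknown fraction x of Dq-207:
206.9404·x + 207.9309·(1 − x) = 207.4960
(206.9404 − 207.9309)·x = 207.4960 − 207.9309
x = -0.4349 / -0.9905 = 0.43907 → 43.907% Dq-207, 56.093% Dq-208.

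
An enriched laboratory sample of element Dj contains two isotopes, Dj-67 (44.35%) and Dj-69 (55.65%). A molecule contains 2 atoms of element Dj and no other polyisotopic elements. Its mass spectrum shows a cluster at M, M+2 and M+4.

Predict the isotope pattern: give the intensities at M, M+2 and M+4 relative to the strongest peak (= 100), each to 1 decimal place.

39.8 : 100.0 : 62.7

The 2 Dj atoms are independent, so intensities follow the terms of (0.4435 + 0.5565)^2.
P(M) = 0.4435^2 = 0.196692
P(M+2) = 2 × 0.4435^1 × 0.5565^1 = 0.493615
P(M+4) = 0.5565^2 = 0.309692
The M+2 peak is largest (0.493615); scaling to 100 gives 39.8 : 100.0 : 62.7.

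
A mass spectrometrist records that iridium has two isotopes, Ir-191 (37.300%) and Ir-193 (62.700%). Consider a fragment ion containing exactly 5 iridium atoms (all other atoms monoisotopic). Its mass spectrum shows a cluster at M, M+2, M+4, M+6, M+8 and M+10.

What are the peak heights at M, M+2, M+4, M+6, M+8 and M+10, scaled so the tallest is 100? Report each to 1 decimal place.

The 5 Ir atoms are independent, so intensities follow the terms of (0.37300 + 0.62700)^5.
P(M) = 0.37300^5 = 0.007220
P(M+2) = 5 × 0.37300^4 × 0.62700^1 = 0.060684
P(M+4) = 10 × 0.37300^3 × 0.62700^2 = 0.204015
P(M+6) = 10 × 0.37300^2 × 0.62700^3 = 0.342942
P(M+8) = 5 × 0.37300^1 × 0.62700^4 = 0.288237
P(M+10) = 0.62700^5 = 0.096903
The M+6 peak is largest (0.342942); scaling to 100 gives 2.1 : 17.7 : 59.5 : 100.0 : 84.0 : 28.3.

2.1 : 17.7 : 59.5 : 100.0 : 84.0 : 28.3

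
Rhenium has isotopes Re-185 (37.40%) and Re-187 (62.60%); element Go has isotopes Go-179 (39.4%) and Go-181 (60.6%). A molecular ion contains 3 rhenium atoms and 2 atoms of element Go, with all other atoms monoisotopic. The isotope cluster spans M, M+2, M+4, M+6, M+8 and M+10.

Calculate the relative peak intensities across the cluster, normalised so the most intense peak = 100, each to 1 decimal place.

2.4 : 19.1 : 61.8 : 100.0 : 80.9 : 26.1

Rhenium pattern (n=3): 0.05231362 : 0.26268713 : 0.43968487 : 0.24531438
Element Go pattern (n=2): 0.155236 : 0.477528 : 0.367236
Convolve the two distributions (both contribute in 2-u steps):
  M: 0.05231362×0.155236 = 0.008121
  M+2: 0.05231362×0.477528 + 0.26268713×0.155236 = 0.065760
  M+4: 0.05231362×0.367236 + 0.26268713×0.477528 + 0.43968487×0.155236 = 0.212907
  M+6: 0.26268713×0.367236 + 0.43968487×0.477528 + 0.24531438×0.155236 = 0.344512
  M+8: 0.43968487×0.367236 + 0.24531438×0.477528 = 0.278613
  M+10: 0.24531438×0.367236 = 0.090088
Scale to base peak (0.344512) = 100: 2.4 : 19.1 : 61.8 : 100.0 : 80.9 : 26.1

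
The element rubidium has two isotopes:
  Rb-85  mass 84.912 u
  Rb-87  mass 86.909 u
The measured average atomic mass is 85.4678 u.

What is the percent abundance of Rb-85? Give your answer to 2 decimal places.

72.17%

Let x be the fractional abundance of Rb-85; then Rb-87 has abundance 1 − x.
84.912·x + 86.909·(1 − x) = 85.4678
(84.912 − 86.909)·x = 85.4678 − 86.909
x = -1.4412 / -1.997 = 0.72168 → 72.17% Rb-85, 27.83% Rb-87.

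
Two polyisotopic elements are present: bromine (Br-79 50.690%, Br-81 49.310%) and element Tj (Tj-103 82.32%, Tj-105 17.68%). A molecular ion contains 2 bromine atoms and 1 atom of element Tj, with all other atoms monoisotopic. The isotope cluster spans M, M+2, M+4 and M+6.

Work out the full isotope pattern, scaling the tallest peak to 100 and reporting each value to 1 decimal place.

Bromine pattern (n=2): 0.25694761 : 0.49990478 : 0.24314761
Element Tj pattern (n=1): 0.8232 : 0.1768
Convolve the two distributions (both contribute in 2-u steps):
  M: 0.25694761×0.8232 = 0.211519
  M+2: 0.25694761×0.1768 + 0.49990478×0.8232 = 0.456950
  M+4: 0.49990478×0.1768 + 0.24314761×0.8232 = 0.288542
  M+6: 0.24314761×0.1768 = 0.042988
Scale to base peak (0.456950) = 100: 46.3 : 100.0 : 63.1 : 9.4

46.3 : 100.0 : 63.1 : 9.4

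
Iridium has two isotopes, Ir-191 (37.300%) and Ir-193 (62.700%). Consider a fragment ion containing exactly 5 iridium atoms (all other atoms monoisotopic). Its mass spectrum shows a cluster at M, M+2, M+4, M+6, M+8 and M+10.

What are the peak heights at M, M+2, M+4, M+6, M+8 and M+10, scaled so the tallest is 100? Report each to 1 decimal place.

Expanding (0.37300 + 0.62700)^5:
P(M) = 0.37300^5 = 0.007220
P(M+2) = 5 × 0.37300^4 × 0.62700^1 = 0.060684
P(M+4) = 10 × 0.37300^3 × 0.62700^2 = 0.204015
P(M+6) = 10 × 0.37300^2 × 0.62700^3 = 0.342942
P(M+8) = 5 × 0.37300^1 × 0.62700^4 = 0.288237
P(M+10) = 0.62700^5 = 0.096903
The M+6 peak is largest (0.342942); scaling to 100 gives 2.1 : 17.7 : 59.5 : 100.0 : 84.0 : 28.3.

2.1 : 17.7 : 59.5 : 100.0 : 84.0 : 28.3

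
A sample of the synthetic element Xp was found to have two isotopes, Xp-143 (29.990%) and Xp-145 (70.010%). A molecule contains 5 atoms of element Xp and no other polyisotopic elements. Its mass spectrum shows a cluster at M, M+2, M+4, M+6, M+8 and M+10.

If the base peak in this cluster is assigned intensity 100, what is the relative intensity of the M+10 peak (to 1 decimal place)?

46.7

Binomial terms of (0.29990 + 0.70010)^5: M 0.0024, M+2 0.0283, M+4 0.1322, M+6 0.3086, M+8 0.3602, M+10 0.1682 → M+8 is the base peak.
P(M+8) = C(5,4) × 0.29990^1 × 0.70010^4 = 5 × 0.2999 × 0.24023723 = 0.360236 (base)
P(M+10) = C(5,5) × 0.29990^0 × 0.70010^5 = 1 × 1.0000 × 0.16819008 = 0.168190
Relative intensity = 0.168190 / 0.360236 × 100 = 46.7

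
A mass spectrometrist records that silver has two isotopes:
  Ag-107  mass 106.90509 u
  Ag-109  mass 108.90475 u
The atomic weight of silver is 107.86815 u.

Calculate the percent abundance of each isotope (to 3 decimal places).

Ag-107: 51.839%, Ag-109: 48.161%

Let x be the fractional abundance of Ag-107; then Ag-109 has abundance 1 − x.
106.90509·x + 108.90475·(1 − x) = 107.86815
(106.90509 − 108.90475)·x = 107.86815 − 108.90475
x = -1.03660 / -1.99966 = 0.51839 → 51.839% Ag-107, 48.161% Ag-109.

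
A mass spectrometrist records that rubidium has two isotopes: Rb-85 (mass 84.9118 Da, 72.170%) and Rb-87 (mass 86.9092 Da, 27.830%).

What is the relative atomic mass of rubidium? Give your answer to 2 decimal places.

85.47 Da

Weight each isotope mass by its fractional abundance: 0.72170 × 84.9118 + 0.27830 × 86.9092
= 61.28085 + 24.18683 = 85.46768 Da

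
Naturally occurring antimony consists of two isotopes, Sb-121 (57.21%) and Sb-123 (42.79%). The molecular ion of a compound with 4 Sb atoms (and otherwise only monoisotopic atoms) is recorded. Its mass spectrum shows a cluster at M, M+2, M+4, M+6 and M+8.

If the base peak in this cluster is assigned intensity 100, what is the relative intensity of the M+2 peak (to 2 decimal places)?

89.13

(0.5721 + 0.4279)^4 gives M 0.1071, M+2 0.3205, M+4 0.3596, M+6 0.1793, M+8 0.0335; the largest is M+4.
P(M+4) = C(4,2) × 0.5721^2 × 0.4279^2 = 6 × 0.32729841 × 0.18309841 = 0.359567 (base)
P(M+2) = C(4,1) × 0.5721^3 × 0.4279^1 = 4 × 0.18724742 × 0.4279 = 0.320493
Relative intensity = 0.320493 / 0.359567 × 100 = 89.13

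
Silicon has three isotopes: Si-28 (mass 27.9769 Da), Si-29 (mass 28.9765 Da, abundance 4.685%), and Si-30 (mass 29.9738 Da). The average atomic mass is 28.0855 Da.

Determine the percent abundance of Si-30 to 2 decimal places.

3.09%

Let x and y be the fractions of Si-28 and Si-30. Then x + y = 1 − 0.04685 = 0.95315 and 27.9769x + 29.9738y = 28.0855 − 0.04685×28.9765 = 26.727950975.
Substituting: 27.9769x + 29.9738(0.95315 − x) = 26.727950975
(27.9769 − 29.9738)x = -1.841576495  ⇒  x = 0.92222, y = 0.03093
Si-28: 92.22%, Si-30: 3.09%.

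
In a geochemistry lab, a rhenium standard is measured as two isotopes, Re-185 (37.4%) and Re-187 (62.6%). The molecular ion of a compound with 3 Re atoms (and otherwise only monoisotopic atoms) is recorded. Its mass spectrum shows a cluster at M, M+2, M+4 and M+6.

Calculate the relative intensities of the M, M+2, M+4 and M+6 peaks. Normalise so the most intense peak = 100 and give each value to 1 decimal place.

Each Re atom is independently Re-185 (p = 0.374) or Re-187 (q = 0.626); the cluster is the binomial expansion (p + q)^3.
P(M) = 0.374^3 = 0.052314
P(M+2) = 3 × 0.374^2 × 0.626^1 = 0.262687
P(M+4) = 3 × 0.374^1 × 0.626^2 = 0.439685
P(M+6) = 0.626^3 = 0.245314
The M+4 peak is largest (0.439685); scaling to 100 gives 11.9 : 59.7 : 100.0 : 55.8.

11.9 : 59.7 : 100.0 : 55.8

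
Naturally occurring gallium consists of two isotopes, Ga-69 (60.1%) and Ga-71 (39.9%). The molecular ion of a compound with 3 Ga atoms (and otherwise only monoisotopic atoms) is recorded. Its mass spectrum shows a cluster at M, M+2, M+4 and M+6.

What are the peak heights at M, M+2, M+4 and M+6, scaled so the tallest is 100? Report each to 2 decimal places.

Each Ga atom is independently Ga-69 (p = 0.601) or Ga-71 (q = 0.399); the cluster is the binomial expansion (p + q)^3.
P(M) = 0.601^3 = 0.217082
P(M+2) = 3 × 0.601^2 × 0.399^1 = 0.432358
P(M+4) = 3 × 0.601^1 × 0.399^2 = 0.287039
P(M+6) = 0.399^3 = 0.063521
The M+2 peak is largest (0.432358); scaling to 100 gives 50.21 : 100.00 : 66.39 : 14.69.

50.21 : 100.00 : 66.39 : 14.69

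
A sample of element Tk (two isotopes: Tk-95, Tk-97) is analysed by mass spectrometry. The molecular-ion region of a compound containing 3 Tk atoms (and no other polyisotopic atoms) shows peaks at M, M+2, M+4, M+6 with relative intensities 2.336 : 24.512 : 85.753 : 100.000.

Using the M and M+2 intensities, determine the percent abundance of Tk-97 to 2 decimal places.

77.77%

Write p for the Tk-95 fraction. I(M+2)/I(M) = [C(3,1)·p^2·(1−p)] / p^3 = 3·(1−p)/p = 24.512/2.336 = 10.4932
(1−p)/p = 10.4932/3 = 3.4977  ⇒  p = 1/(1 + 3.4977) = 0.2223
Tk-95: 22.23%, Tk-97: 77.77%.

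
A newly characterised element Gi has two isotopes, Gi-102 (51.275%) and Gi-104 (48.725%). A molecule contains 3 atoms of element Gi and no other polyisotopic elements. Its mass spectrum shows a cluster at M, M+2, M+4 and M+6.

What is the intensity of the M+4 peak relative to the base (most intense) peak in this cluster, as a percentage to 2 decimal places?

95.03%

Term probabilities: M 0.1348, M+2 0.3843, M+4 0.3652, M+6 0.1157. Base peak = M+2.
P(M+2) = C(3,1) × 0.51275^2 × 0.48725^1 = 3 × 0.26291256 × 0.48725 = 0.384312 (base)
P(M+4) = C(3,2) × 0.51275^1 × 0.48725^2 = 3 × 0.51275 × 0.23741256 = 0.365200
Relative intensity = 0.365200 / 0.384312 × 100 = 95.03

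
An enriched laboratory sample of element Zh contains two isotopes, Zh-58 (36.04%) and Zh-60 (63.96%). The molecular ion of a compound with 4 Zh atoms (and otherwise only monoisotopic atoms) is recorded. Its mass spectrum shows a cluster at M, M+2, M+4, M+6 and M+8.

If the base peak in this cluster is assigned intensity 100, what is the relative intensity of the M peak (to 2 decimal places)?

4.47

Term probabilities: M 0.0169, M+2 0.1198, M+4 0.3188, M+6 0.3772, M+8 0.1674. Base peak = M+6.
P(M+6) = C(4,3) × 0.3604^1 × 0.6396^3 = 4 × 0.3604 × 0.26165279 = 0.377199 (base)
P(M) = C(4,0) × 0.3604^4 × 0.6396^0 = 1 × 0.01687093 × 1.0000 = 0.016871
Relative intensity = 0.016871 / 0.377199 × 100 = 4.47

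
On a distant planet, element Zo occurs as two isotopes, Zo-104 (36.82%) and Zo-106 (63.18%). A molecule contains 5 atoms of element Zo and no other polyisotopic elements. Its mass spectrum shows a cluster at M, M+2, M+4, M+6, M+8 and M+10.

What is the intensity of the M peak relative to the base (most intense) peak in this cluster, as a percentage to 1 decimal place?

(0.3682 + 0.6318)^5 gives M 0.0068, M+2 0.0581, M+4 0.1993, M+6 0.3419, M+8 0.2933, M+10 0.1007; the largest is M+6.
P(M+6) = C(5,3) × 0.3682^2 × 0.6318^3 = 10 × 0.13557124 × 0.25219639 = 0.341906 (base)
P(M) = C(5,0) × 0.3682^5 × 0.6318^0 = 1 × 0.00676735 × 1.0000 = 0.006767
Relative intensity = 0.006767 / 0.341906 × 100 = 2.0

2.0%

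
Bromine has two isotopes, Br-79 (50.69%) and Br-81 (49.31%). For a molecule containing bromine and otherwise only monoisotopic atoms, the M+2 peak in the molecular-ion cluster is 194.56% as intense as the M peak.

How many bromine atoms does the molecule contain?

2

The M+2/M ratio from n Br atoms is n · q/p = n · 0.4931/0.5069.
n = 1.9456 × 0.5069/0.4931 = 2.00 ≈ 2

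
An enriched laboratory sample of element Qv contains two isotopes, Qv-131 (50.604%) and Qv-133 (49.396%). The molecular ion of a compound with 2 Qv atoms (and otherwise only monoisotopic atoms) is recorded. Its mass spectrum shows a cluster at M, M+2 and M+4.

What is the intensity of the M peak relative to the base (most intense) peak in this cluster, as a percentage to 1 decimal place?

51.2%

Binomial terms of (0.50604 + 0.49396)^2: M 0.2561, M+2 0.4999, M+4 0.2440 → M+2 is the base peak.
P(M+2) = C(2,1) × 0.50604^1 × 0.49396^1 = 2 × 0.50604 × 0.49396 = 0.499927 (base)
P(M) = C(2,0) × 0.50604^2 × 0.49396^0 = 1 × 0.25607648 × 1.0000 = 0.256076
Relative intensity = 0.256076 / 0.499927 × 100 = 51.2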